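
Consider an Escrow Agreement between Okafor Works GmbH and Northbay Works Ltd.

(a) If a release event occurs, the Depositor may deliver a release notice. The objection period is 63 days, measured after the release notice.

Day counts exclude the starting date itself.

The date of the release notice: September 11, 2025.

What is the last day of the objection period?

November 13, 2025

Adding 63 calendar days to September 11, 2025 gives November 13, 2025, which is the last day of the objection period.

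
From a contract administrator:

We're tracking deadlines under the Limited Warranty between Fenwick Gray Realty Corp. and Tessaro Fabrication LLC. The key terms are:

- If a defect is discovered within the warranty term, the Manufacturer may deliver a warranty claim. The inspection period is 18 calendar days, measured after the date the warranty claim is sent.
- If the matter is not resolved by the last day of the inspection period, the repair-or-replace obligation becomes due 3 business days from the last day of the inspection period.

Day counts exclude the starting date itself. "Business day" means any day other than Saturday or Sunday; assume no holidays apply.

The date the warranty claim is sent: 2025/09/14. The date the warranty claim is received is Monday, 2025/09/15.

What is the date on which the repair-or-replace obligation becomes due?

The last day of the inspection period: 2025/09/14 + 18 days = 2025/10/02.
The date on which the repair-or-replace obligation becomes due: counting 3 business days from Thursday, 2025/10/02 (Oct 3, Oct 6, Oct 7, skipping weekends) reaches Tuesday, 2025/10/07.

2025/10/07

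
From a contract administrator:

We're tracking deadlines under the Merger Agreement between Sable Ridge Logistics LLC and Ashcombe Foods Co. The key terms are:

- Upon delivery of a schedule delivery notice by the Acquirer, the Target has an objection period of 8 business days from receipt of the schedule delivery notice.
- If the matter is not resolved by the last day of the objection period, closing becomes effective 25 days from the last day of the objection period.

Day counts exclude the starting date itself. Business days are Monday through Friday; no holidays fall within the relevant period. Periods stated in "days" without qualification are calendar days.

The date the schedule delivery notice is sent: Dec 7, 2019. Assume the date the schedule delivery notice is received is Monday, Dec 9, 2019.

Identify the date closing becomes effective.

The last day of the objection period: counting 8 business days from Monday, Dec 9, 2019 (Dec 10, Dec 11, Dec 12, Dec 13, Dec 16, Dec 17, Dec 18, Dec 19, skipping weekends) reaches Thursday, Dec 19, 2019.
The date closing becomes effective: 25 calendar days after Dec 19, 2019 is Jan 13, 2020.

Jan 13, 2020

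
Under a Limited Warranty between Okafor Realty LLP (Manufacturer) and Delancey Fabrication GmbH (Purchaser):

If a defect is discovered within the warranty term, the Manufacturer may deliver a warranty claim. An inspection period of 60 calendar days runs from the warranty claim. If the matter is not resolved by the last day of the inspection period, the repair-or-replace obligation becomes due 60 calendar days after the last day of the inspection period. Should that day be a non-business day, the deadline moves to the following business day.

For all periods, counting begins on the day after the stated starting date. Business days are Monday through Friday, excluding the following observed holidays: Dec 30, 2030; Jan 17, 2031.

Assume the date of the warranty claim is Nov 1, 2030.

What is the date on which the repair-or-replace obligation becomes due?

The last day of the inspection period: Nov 1, 2030 + 60 days = Dec 31, 2030.
The date on which the repair-or-replace obligation becomes due: 60 calendar days after Dec 31, 2030 is Mar 1, 2031. That falls on a Saturday, so it rolls to the next business day, Monday, Mar 3, 2031.

Mar 3, 2031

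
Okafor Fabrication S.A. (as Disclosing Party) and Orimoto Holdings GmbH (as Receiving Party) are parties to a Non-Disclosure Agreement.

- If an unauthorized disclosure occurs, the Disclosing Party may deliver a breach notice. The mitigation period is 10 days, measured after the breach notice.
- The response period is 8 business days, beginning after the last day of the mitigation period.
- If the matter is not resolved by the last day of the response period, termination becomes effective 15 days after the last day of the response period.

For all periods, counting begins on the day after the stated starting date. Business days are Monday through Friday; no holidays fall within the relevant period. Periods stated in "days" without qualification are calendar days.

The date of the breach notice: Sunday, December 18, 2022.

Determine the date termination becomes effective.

January 24, 2023

The last day of the mitigation period: 10 calendar days after December 18, 2022 is December 28, 2022.
The last day of the response period: counting 8 business days from Wednesday, December 28, 2022 (Dec 29, Dec 30, Jan 2, Jan 3, Jan 4, Jan 5, Jan 6, Jan 9, skipping weekends) reaches Monday, January 9, 2023.
The date termination becomes effective: January 9, 2023 + 15 days = January 24, 2023.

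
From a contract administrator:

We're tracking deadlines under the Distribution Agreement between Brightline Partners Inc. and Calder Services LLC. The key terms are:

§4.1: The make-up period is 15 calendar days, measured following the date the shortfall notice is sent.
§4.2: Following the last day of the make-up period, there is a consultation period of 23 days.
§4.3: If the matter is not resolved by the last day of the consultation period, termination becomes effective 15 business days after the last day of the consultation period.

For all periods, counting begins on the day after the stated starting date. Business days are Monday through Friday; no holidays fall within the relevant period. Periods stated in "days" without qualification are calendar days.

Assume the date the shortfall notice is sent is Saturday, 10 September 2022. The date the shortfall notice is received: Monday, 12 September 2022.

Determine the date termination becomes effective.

The last day of the make-up period: 15 calendar days after 10 September 2022 is 25 September 2022.
The last day of the consultation period: 23 calendar days after 25 September 2022 is 18 October 2022.
The date termination becomes effective: 15 business days after Tuesday, 18 October 2022, skipping weekends — Oct 19, Oct 20, Oct 21, Oct 24, …, Nov 4, Nov 7, Nov 8 — lands on Tuesday, 8 November 2022.

8 November 2022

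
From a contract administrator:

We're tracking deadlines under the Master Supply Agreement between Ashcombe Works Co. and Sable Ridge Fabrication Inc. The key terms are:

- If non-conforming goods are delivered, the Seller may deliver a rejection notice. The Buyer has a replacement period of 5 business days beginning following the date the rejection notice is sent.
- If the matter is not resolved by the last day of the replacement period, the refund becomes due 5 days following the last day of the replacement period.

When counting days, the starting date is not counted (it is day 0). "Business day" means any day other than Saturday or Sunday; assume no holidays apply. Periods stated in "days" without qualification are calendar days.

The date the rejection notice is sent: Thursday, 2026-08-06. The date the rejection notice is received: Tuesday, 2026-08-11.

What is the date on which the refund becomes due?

From Thursday, 2026-08-06, 5 business days (Aug 7, Aug 10, Aug 11, Aug 12, Aug 13, skipping weekends) brings us to Thursday, 2026-08-13, which is the last day of the replacement period.
The date on which the refund becomes due: 2026-08-13 + 5 days = 2026-08-18.

2026-08-18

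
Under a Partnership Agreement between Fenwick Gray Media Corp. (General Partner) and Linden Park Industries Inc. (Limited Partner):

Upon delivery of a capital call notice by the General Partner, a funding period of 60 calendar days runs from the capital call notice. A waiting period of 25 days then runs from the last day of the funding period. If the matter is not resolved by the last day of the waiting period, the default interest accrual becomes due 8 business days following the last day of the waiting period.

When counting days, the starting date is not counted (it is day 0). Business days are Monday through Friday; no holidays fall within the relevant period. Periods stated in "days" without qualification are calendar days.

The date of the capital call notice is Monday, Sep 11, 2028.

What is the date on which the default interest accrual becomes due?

The last day of the funding period: 60 calendar days after Sep 11, 2028 is Nov 10, 2028.
The last day of the waiting period: Nov 10, 2028 + 25 days = Dec 5, 2028.
From Tuesday, Dec 5, 2028, 8 business days (Dec 6, Dec 7, Dec 8, Dec 11, Dec 12, Dec 13, Dec 14, Dec 15, skipping weekends) brings us to Friday, Dec 15, 2028, which is the date on which the default interest accrual becomes due.

Dec 15, 2028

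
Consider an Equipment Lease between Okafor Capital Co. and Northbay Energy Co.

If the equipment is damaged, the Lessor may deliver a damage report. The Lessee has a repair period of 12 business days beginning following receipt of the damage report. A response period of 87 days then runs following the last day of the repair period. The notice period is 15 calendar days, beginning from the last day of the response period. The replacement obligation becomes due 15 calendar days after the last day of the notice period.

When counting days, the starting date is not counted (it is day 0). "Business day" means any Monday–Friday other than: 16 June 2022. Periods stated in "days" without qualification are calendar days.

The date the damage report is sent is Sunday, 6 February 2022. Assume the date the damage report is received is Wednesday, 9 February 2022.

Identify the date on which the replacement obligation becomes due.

22 June 2022

The last day of the repair period: 12 business days after Wednesday, 9 February 2022, skipping weekends — Feb 10, Feb 11, Feb 14, Feb 15, …, Feb 23, Feb 24, Feb 25 — lands on Friday, 25 February 2022.
The last day of the response period: 87 calendar days after 25 February 2022 is 23 May 2022.
Adding 15 calendar days to 23 May 2022 gives 7 June 2022, which is the last day of the notice period.
The date on which the replacement obligation becomes due: 15 calendar days after 7 June 2022 is 22 June 2022.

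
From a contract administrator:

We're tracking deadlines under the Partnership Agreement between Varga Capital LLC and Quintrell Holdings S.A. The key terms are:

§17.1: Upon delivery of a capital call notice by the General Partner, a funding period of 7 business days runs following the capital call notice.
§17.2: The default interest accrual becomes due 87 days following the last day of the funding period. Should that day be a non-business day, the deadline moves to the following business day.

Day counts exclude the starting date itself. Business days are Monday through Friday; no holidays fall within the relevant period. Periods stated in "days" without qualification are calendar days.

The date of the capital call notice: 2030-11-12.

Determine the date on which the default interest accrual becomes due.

From Tuesday, 2030-11-12, 7 business days (Nov 13, Nov 14, Nov 15, Nov 18, Nov 19, Nov 20, Nov 21, skipping weekends) brings us to Thursday, 2030-11-21, which is the last day of the funding period.
Adding 87 calendar days to 2030-11-21 gives 2031-02-16, which is the date on which the default interest accrual becomes due. That falls on a Sunday, so it rolls to the next business day, Monday, 2031-02-17.

2031-02-17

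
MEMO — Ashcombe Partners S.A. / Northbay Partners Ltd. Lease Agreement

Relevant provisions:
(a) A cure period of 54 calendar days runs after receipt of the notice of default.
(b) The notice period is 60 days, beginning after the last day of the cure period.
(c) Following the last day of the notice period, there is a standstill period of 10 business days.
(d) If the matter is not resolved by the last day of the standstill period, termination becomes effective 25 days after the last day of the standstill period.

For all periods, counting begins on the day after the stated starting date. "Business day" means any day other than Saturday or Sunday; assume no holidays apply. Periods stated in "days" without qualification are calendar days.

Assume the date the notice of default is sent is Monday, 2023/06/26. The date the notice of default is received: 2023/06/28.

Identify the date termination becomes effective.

The last day of the cure period: 54 calendar days after 2023/06/28 is 2023/08/21.
The last day of the notice period: 2023/08/21 + 60 days = 2023/10/20.
The last day of the standstill period: counting 10 business days from Friday, 2023/10/20 (Oct 23, Oct 24, Oct 25, Oct 26, Oct 27, Oct 30, Oct 31, Nov 1, Nov 2, Nov 3, skipping weekends) reaches Friday, 2023/11/03.
Adding 25 calendar days to 2023/11/03 gives 2023/11/28, which is the date termination becomes effective.

2023/11/28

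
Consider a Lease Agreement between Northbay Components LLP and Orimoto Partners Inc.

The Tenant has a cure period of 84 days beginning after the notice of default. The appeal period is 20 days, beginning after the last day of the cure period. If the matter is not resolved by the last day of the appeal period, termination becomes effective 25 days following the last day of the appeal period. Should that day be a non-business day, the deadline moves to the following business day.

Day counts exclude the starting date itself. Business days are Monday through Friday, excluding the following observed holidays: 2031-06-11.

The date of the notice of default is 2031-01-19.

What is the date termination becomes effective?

The last day of the cure period: 84 calendar days after 2031-01-19 is 2031-04-13.
Adding 20 calendar days to 2031-04-13 gives 2031-05-03, which is the last day of the appeal period.
Adding 25 calendar days to 2031-05-03 gives 2031-05-28, which is the date termination becomes effective. 2031-05-28 is a Wednesday and is not a listed holiday, so no roll-forward applies.

2031-05-28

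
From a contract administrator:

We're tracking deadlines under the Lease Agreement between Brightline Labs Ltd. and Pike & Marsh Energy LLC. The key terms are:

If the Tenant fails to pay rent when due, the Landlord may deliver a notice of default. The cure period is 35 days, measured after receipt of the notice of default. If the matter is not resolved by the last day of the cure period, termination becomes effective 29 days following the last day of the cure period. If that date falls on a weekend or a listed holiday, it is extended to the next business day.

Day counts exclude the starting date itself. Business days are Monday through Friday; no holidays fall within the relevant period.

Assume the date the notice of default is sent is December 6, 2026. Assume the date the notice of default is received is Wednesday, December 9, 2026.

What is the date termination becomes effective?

Adding 35 calendar days to December 9, 2026 gives January 13, 2027, which is the last day of the cure period.
The date termination becomes effective: 29 calendar days after January 13, 2027 is February 11, 2027. February 11, 2027 is a Thursday, so no roll-forward applies.

February 11, 2027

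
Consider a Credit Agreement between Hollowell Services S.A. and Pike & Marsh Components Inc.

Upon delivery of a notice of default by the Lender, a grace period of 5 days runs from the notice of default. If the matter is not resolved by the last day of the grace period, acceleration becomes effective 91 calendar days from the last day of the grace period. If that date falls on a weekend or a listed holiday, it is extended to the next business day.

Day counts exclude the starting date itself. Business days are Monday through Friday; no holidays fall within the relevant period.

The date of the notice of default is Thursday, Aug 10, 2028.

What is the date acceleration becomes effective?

The last day of the grace period: Aug 10, 2028 + 5 days = Aug 15, 2028.
Adding 91 calendar days to Aug 15, 2028 gives Nov 14, 2028, which is the date acceleration becomes effective. Nov 14, 2028 is a Tuesday, so no roll-forward applies.

Nov 14, 2028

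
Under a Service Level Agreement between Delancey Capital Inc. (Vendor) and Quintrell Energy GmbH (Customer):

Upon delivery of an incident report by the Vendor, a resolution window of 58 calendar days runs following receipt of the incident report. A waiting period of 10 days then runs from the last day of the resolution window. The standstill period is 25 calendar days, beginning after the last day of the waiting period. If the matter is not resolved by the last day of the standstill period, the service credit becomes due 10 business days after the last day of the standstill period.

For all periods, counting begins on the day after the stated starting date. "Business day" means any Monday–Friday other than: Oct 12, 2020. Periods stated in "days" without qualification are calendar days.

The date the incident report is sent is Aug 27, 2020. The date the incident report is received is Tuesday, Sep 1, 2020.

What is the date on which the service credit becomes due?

Dec 17, 2020

Adding 58 calendar days to Sep 1, 2020 gives Oct 29, 2020, which is the last day of the resolution window.
Adding 10 calendar days to Oct 29, 2020 gives Nov 8, 2020, which is the last day of the waiting period.
The last day of the standstill period: 25 calendar days after Nov 8, 2020 is Dec 3, 2020.
The date on which the service credit becomes due: 10 business days after Thursday, Dec 3, 2020, skipping weekends — Dec 4, Dec 7, Dec 8, Dec 9, Dec 10, Dec 11, Dec 14, Dec 15, Dec 16, Dec 17 — lands on Thursday, Dec 17, 2020.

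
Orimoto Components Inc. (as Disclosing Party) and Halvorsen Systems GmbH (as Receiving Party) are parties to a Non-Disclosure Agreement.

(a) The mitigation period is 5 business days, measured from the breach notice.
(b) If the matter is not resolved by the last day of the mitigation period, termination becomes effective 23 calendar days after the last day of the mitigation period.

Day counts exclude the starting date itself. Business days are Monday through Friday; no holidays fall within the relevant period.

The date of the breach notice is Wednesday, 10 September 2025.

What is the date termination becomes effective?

10 October 2025

The last day of the mitigation period: counting 5 business days from Wednesday, 10 September 2025 (Sep 11, Sep 12, Sep 15, Sep 16, Sep 17, skipping weekends) reaches Wednesday, 17 September 2025.
Adding 23 calendar days to 17 September 2025 gives 10 October 2025, which is the date termination becomes effective.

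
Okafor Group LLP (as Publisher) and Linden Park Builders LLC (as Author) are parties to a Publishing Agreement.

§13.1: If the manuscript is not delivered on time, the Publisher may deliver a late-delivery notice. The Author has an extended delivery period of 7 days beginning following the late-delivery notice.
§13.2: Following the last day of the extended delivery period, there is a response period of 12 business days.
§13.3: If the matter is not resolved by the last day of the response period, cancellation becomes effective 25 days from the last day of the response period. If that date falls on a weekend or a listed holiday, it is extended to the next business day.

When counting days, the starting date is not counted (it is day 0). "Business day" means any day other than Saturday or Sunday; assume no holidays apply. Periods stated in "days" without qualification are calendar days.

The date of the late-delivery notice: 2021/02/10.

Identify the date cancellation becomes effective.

2021/03/30

Adding 7 calendar days to 2021/02/10 gives 2021/02/17, which is the last day of the extended delivery period.
The last day of the response period: 12 business days after Wednesday, 2021/02/17, skipping weekends — Feb 18, Feb 19, Feb 22, Feb 23, …, Mar 3, Mar 4, Mar 5 — lands on Friday, 2021/03/05.
Adding 25 calendar days to 2021/03/05 gives 2021/03/30, which is the date cancellation becomes effective. 2021/03/30 is a Tuesday, so no roll-forward applies.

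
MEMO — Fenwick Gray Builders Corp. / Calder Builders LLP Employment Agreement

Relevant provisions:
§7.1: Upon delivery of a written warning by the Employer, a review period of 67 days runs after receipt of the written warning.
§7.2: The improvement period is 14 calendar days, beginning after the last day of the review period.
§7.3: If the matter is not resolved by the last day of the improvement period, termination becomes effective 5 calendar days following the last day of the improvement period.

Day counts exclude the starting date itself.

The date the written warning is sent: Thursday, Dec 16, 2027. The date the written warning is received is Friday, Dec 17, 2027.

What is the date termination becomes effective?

Adding 67 calendar days to Dec 17, 2027 gives Feb 22, 2028, which is the last day of the review period.
The last day of the improvement period: Feb 22, 2028 + 14 days = Mar 7, 2028.
The date termination becomes effective: 5 calendar days after Mar 7, 2028 is Mar 12, 2028.

Mar 12, 2028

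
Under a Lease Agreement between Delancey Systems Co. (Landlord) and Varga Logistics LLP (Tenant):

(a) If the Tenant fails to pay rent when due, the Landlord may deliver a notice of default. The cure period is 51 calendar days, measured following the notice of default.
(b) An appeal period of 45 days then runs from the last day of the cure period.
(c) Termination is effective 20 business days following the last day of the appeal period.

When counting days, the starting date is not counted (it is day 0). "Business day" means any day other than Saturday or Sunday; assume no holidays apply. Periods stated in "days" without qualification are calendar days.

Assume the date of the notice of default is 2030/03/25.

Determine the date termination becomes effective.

2030/07/26

The last day of the cure period: 51 calendar days after 2030/03/25 is 2030/05/15.
Adding 45 calendar days to 2030/05/15 gives 2030/06/29, which is the last day of the appeal period.
The date termination becomes effective: 20 business days after Saturday, 2030/06/29, skipping weekends — Jul 1, Jul 2, Jul 3, Jul 4, …, Jul 24, Jul 25, Jul 26 — lands on Friday, 2030/07/26.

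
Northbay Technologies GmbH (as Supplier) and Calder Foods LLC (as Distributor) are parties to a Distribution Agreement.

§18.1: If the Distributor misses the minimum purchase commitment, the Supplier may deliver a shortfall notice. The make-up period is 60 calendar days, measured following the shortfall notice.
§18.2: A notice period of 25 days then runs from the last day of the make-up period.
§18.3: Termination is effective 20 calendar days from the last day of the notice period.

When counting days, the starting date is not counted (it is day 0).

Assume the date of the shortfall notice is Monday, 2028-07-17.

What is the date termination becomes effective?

The last day of the make-up period: 60 calendar days after 2028-07-17 is 2028-09-15.
Adding 25 calendar days to 2028-09-15 gives 2028-10-10, which is the last day of the notice period.
Adding 20 calendar days to 2028-10-10 gives 2028-10-30, which is the date termination becomes effective.

2028-10-30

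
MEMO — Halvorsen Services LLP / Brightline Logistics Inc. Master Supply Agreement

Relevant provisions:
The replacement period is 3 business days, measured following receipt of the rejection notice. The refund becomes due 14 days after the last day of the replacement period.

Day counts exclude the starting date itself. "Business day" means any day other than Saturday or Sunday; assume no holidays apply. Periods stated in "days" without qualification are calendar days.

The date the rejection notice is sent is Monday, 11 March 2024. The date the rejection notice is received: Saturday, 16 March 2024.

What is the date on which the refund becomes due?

The last day of the replacement period: 3 business days after Saturday, 16 March 2024, skipping weekends — Mar 18, Mar 19, Mar 20 — lands on Wednesday, 20 March 2024.
Adding 14 calendar days to 20 March 2024 gives 3 April 2024, which is the date on which the refund becomes due.

3 April 2024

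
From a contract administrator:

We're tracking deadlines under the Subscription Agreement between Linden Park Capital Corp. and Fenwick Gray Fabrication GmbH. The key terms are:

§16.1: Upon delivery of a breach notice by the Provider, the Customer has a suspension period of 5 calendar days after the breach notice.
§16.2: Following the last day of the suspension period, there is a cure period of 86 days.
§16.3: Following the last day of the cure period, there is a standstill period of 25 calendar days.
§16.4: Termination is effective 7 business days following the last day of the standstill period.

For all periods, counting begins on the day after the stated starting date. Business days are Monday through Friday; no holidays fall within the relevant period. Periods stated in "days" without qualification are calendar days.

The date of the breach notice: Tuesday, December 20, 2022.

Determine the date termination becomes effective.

April 25, 2023

The last day of the suspension period: 5 calendar days after December 20, 2022 is December 25, 2022.
The last day of the cure period: 86 calendar days after December 25, 2022 is March 21, 2023.
The last day of the standstill period: March 21, 2023 + 25 days = April 15, 2023.
The date termination becomes effective: counting 7 business days from Saturday, April 15, 2023 (Apr 17, Apr 18, Apr 19, Apr 20, Apr 21, Apr 24, Apr 25, skipping weekends) reaches Tuesday, April 25, 2023.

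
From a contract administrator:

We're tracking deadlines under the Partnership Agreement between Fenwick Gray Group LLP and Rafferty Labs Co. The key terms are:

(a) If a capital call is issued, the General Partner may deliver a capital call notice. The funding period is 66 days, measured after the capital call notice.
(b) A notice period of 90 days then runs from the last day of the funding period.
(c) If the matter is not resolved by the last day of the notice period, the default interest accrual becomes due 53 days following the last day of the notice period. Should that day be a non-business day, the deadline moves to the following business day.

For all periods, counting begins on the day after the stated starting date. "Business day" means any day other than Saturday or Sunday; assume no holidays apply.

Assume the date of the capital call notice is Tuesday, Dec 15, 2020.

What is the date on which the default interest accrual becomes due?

Adding 66 calendar days to Dec 15, 2020 gives Feb 19, 2021, which is the last day of the funding period.
The last day of the notice period: 90 calendar days after Feb 19, 2021 is May 20, 2021.
The date on which the default interest accrual becomes due: May 20, 2021 + 53 days = Jul 12, 2021. Jul 12, 2021 is a Monday, so no roll-forward applies.

Jul 12, 2021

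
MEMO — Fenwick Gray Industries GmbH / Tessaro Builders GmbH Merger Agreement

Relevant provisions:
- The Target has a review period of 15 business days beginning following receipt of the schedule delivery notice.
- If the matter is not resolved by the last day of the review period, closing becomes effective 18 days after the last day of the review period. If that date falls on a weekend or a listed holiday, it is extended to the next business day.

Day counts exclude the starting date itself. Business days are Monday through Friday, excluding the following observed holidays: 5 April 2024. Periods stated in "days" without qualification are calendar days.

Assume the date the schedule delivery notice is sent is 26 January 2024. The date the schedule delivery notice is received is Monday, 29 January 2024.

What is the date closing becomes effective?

8 March 2024

The last day of the review period: counting 15 business days from Monday, 29 January 2024 (Jan 30, Jan 31, Feb 1, Feb 2, …, Feb 15, Feb 16, Feb 19, skipping weekends) reaches Monday, 19 February 2024.
The date closing becomes effective: 18 calendar days after 19 February 2024 is 8 March 2024. 8 March 2024 is a Friday and is not a listed holiday, so no roll-forward applies.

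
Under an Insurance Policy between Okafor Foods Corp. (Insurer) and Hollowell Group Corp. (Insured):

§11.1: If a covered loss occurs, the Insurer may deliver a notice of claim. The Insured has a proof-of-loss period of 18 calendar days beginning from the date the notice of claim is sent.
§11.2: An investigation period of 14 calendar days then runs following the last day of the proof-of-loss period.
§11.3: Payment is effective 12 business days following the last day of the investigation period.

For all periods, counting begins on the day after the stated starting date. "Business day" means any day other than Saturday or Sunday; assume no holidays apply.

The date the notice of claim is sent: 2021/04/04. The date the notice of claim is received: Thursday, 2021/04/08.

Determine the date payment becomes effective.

The last day of the proof-of-loss period: 18 calendar days after 2021/04/04 is 2021/04/22.
Adding 14 calendar days to 2021/04/22 gives 2021/05/06, which is the last day of the investigation period.
The date payment becomes effective: 12 business days after Thursday, 2021/05/06, skipping weekends — May 7, May 10, May 11, May 12, …, May 20, May 21, May 24 — lands on Monday, 2021/05/24.

2021/05/24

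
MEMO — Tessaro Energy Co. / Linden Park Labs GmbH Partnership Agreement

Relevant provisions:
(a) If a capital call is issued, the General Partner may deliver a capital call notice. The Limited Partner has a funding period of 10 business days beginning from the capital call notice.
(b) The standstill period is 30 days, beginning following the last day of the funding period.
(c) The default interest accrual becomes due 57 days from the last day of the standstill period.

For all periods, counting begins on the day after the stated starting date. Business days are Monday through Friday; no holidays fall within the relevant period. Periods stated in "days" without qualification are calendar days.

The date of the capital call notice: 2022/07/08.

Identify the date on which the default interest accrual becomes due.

2022/10/17

The last day of the funding period: 10 business days after Friday, 2022/07/08, skipping weekends — Jul 11, Jul 12, Jul 13, Jul 14, Jul 15, Jul 18, Jul 19, Jul 20, Jul 21, Jul 22 — lands on Friday, 2022/07/22.
The last day of the standstill period: 30 calendar days after 2022/07/22 is 2022/08/21.
The date on which the default interest accrual becomes due: 2022/08/21 + 57 days = 2022/10/17.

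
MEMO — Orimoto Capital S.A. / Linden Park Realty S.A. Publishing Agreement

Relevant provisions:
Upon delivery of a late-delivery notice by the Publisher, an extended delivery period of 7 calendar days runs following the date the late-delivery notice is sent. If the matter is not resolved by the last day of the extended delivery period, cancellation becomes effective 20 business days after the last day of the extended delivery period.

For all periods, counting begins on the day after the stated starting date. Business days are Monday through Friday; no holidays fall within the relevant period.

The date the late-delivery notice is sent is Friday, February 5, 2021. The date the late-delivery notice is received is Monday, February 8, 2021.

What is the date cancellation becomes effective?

The last day of the extended delivery period: 7 calendar days after February 5, 2021 is February 12, 2021.
The date cancellation becomes effective: counting 20 business days from Friday, February 12, 2021 (Feb 15, Feb 16, Feb 17, Feb 18, …, Mar 10, Mar 11, Mar 12, skipping weekends) reaches Friday, March 12, 2021.

March 12, 2021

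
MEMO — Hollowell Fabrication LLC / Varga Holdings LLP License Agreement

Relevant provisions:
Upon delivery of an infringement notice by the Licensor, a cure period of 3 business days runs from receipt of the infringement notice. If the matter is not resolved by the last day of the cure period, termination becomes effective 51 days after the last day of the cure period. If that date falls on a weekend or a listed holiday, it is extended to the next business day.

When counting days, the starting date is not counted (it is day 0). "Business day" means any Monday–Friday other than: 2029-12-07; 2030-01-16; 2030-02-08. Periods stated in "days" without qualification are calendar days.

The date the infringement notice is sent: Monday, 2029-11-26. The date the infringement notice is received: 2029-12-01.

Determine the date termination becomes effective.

The last day of the cure period: counting 3 business days from Saturday, 2029-12-01 (Dec 3, Dec 4, Dec 5, skipping weekends) reaches Wednesday, 2029-12-05.
The date termination becomes effective: 51 calendar days after 2029-12-05 is 2030-01-25. 2030-01-25 is a Friday and is not a listed holiday, so no roll-forward applies.

2030-01-25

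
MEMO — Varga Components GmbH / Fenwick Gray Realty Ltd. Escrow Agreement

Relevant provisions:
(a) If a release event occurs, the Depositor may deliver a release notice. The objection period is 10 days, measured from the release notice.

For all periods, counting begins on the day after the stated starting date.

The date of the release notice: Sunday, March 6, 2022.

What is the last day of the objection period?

March 16, 2022

The last day of the objection period: March 6, 2022 + 10 days = March 16, 2022.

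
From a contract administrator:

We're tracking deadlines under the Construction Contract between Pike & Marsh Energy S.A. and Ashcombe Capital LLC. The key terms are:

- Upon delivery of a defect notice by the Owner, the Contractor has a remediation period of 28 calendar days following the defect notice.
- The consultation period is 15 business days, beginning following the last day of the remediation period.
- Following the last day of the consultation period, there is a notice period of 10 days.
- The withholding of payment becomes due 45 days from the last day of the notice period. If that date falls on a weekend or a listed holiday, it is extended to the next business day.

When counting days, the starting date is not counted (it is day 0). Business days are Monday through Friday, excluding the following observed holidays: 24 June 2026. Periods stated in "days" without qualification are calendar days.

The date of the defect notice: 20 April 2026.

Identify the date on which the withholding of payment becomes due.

The last day of the remediation period: 28 calendar days after 20 April 2026 is 18 May 2026.
From Monday, 18 May 2026, 15 business days (May 19, May 20, May 21, May 22, …, Jun 4, Jun 5, Jun 8, skipping weekends) brings us to Monday, 8 June 2026, which is the last day of the consultation period.
Adding 10 calendar days to 8 June 2026 gives 18 June 2026, which is the last day of the notice period.
The date on which the withholding of payment becomes due: 45 calendar days after 18 June 2026 is 2 August 2026. That falls on a Sunday, so it rolls to the next business day, Monday, 3 August 2026.

3 August 2026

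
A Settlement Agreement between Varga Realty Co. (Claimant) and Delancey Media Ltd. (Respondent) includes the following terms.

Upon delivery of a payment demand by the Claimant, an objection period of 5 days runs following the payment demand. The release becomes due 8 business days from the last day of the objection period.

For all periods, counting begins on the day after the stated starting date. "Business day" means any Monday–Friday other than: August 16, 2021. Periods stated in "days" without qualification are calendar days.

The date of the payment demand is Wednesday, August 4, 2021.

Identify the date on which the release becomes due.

The last day of the objection period: 5 calendar days after August 4, 2021 is August 9, 2021.
The date on which the release becomes due: 8 business days after Monday, August 9, 2021, skipping weekends and the listed holiday on Aug 16 — Aug 10, Aug 11, Aug 12, Aug 13, Aug 17, Aug 18, Aug 19, Aug 20 — lands on Friday, August 20, 2021.

August 20, 2021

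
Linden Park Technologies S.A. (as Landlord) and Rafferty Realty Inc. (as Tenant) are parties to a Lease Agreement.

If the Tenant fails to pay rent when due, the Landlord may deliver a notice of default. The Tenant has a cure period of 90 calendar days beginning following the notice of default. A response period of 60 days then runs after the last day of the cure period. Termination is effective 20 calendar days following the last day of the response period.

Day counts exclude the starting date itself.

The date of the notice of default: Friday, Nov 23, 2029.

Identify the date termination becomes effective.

The last day of the cure period: 90 calendar days after Nov 23, 2029 is Feb 21, 2030.
Adding 60 calendar days to Feb 21, 2030 gives Apr 22, 2030, which is the last day of the response period.
The date termination becomes effective: 20 calendar days after Apr 22, 2030 is May 12, 2030.

May 12, 2030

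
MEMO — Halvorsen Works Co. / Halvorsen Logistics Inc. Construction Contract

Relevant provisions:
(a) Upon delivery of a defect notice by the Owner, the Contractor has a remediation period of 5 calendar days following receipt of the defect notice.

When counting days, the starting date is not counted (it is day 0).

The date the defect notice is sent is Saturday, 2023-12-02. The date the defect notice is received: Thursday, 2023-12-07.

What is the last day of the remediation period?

2023-12-12

The last day of the remediation period: 5 calendar days after 2023-12-07 is 2023-12-12.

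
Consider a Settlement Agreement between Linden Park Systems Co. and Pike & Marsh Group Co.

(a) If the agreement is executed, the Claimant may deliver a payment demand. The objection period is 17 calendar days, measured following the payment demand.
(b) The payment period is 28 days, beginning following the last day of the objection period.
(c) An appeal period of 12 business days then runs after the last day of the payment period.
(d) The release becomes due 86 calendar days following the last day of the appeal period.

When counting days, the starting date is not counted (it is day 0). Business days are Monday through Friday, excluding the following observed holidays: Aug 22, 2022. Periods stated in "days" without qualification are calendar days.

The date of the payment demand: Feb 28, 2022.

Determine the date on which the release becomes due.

Jul 27, 2022

The last day of the objection period: Feb 28, 2022 + 17 days = Mar 17, 2022.
Adding 28 calendar days to Mar 17, 2022 gives Apr 14, 2022, which is the last day of the payment period.
The last day of the appeal period: counting 12 business days from Thursday, Apr 14, 2022 (Apr 15, Apr 18, Apr 19, Apr 20, …, Apr 28, Apr 29, May 2, skipping weekends) reaches Monday, May 2, 2022.
The date on which the release becomes due: May 2, 2022 + 86 days = Jul 27, 2022.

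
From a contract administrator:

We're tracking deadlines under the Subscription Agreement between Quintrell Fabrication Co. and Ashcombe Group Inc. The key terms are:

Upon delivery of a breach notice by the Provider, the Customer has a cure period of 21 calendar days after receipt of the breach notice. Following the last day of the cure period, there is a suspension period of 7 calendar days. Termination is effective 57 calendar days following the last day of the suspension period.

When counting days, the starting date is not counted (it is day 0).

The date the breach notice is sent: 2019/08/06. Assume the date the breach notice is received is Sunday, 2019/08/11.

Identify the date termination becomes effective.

2019/11/04

Adding 21 calendar days to 2019/08/11 gives 2019/09/01, which is the last day of the cure period.
The last day of the suspension period: 7 calendar days after 2019/09/01 is 2019/09/08.
The date termination becomes effective: 2019/09/08 + 57 days = 2019/11/04.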